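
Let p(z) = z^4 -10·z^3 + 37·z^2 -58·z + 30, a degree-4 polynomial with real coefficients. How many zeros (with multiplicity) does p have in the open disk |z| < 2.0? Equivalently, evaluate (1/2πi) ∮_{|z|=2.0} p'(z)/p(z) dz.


The zeros of p are: 3, (3 + 1i), (3 - 1i), 1.
Their magnitudes are: 3, 3.162, 3.162, 1.
Zeros with |z| < R = 2.0: 1.
Count = 1.
By the argument principle, (1/2πi) ∮_{|z|=R} p'(z)/p(z) dz equals exactly this count.

Number of zeros inside |z| < 2.0: 1.


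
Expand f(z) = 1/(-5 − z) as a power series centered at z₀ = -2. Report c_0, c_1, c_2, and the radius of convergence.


Let w = z − z₀, so z = z₀ + w.
Then -5 − z = -5 − (z₀ + w) = (-5 − z₀) − w = -3 − w.
f(z) = 1/(-3 − w) = (1/(-3)) · 1/(1 − w/(-3)) = Σ_{n≥0} w^n / (-3)^(n+1).
So c_n = 1/(-3)^(n+1):
  c_0 = 1/(-3)^1 = -1/3.
  c_1 = 1/(-3)^2 = 1/9.
  c_2 = 1/(-3)^3 = -1/27.
The series is valid for |w/d| < 1, i.e. |z − z₀| < |d|.
Radius of convergence: R = |-5 − z₀| = |-3| = 3 (distance from z₀ to the singularity z = -5).

c_0 = -1/3, c_1 = 1/9, c_2 = -1/27; R = 3.


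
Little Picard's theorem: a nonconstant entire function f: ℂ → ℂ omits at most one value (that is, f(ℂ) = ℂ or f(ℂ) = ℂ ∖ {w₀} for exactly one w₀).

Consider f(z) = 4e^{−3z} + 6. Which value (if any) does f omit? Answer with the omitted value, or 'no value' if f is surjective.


Little Picard bounds the complement of f(ℂ) to at most one point.
e^{−3z} is never zero on ℂ, so 4·e^{−3z} takes every value in ℂ ∖ {0}. Adding 6 shifts the range to ℂ ∖ {6}. Thus f omits exactly the value 6.

Omitted value: 6.


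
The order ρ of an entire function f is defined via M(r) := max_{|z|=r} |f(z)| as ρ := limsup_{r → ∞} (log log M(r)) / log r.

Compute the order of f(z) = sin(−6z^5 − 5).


Write sin(w) = (e^{iw} ± e^{−iw})/(2 or 2i), so |sin(w)| ≤ e^{|w|}. With w = −6z^5 − 5, |w| ≤ 6r^5 + 5 on |z|=r, giving M(r) ≤ e^{6r^5 + 5} and ρ ≤ 5. For the lower bound, choose z on |z|=r with -6z^5 purely imaginary of modulus 6r^5; then |sin(−6z^5 − 5)| grows like e^{6r^5}/2, so ρ ≥ 5. Hence ρ = 5.
Therefore ρ = 5.

Order ρ = 5.


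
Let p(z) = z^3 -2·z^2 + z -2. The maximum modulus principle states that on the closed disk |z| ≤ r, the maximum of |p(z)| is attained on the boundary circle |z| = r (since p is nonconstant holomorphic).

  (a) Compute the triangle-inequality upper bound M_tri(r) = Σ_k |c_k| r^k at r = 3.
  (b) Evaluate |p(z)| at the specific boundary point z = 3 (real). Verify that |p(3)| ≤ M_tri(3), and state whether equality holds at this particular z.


Coefficients: c_0 = -2, c_1 = 1, c_2 = -2, c_3 = 1. Radius r = 3.
Part (a). Triangle bound: M_tri(r) = Σ_k |c_k| r^k
  = |-2|·3^0 + |1|·3^1 + |-2|·3^2 + |1|·3^3
  = 2 + 3 + 18 + 27 = 50.
This bounds M(r) := max_{|z|=r} |p(z)| from above; equality holds iff all terms c_k z^k can be made to align in phase at a single z on |z|=r.
Part (b). At z = 3 (real, on the circle |z| = r):
  p(3) = (-2)·3^0 + (1)·3^1 + (-2)·3^2 + (1)·3^3 = 10.
  |p(3)| = 10.
Check: |p(3)| = 10 ≤ 50 = M_tri(3). ✓ Equality does not hold at z = 3 (the coefficients have mixed signs, so the terms do not all align in phase there).

M_tri(3) = 50; |p(3)| = 10; equality at z=3: no.


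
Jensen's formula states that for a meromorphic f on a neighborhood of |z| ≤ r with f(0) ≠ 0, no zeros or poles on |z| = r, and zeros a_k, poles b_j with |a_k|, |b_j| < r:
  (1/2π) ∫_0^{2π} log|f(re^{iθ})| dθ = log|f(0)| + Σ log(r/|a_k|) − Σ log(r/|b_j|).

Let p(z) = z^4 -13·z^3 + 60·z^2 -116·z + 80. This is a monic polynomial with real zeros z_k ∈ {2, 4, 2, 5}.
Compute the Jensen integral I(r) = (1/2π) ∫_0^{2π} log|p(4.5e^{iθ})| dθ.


Zeros: 2, 2, 4, 5; r = 4.5.
Inside |z| < r: 2, 2, 4. Outside (|z| ≥ r): 5.
p(0) = 80, so log|p(0)| = log(80) = 4.3820.
Apply Jensen: I(r) = log|p(0)| + Σ_k log(r/|z_k|), summed over zeros inside |z| < r.
  log(r/|z_k|) for z_k = 2: log(4.5/2) = 0.8109
  log(r/|z_k|) for z_k = 4: log(4.5/4) = 0.1178
  log(r/|z_k|) for z_k = 2: log(4.5/2) = 0.8109
  Outside zeros (5) contribute nothing to the Jensen sum.
Sum over inside zeros: 1.7396.
I(r) = log|p(0)| + (inside sum) = 4.3820 + 1.7396 = 6.1217.
Note: since some zeros are outside |z| ≤ r, the simplified n·log(r) form does NOT apply — only the inside zeros contribute.

I(r) ≈ 6.1217.


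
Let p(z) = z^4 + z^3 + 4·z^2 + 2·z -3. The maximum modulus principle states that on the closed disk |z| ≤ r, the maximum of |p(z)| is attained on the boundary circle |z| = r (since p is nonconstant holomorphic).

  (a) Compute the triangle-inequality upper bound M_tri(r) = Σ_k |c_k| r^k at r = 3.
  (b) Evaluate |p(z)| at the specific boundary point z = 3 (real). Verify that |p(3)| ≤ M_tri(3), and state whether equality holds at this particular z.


Coefficients: c_0 = -3, c_1 = 2, c_2 = 4, c_3 = 1, c_4 = 1. Radius r = 3.
Part (a). Triangle bound: M_tri(r) = Σ_k |c_k| r^k
  = |-3|·3^0 + |2|·3^1 + |4|·3^2 + |1|·3^3 + |1|·3^4
  = 3 + 6 + 36 + 27 + 81 = 153.
This bounds M(r) := max_{|z|=r} |p(z)| from above; equality holds iff all terms c_k z^k can be made to align in phase at a single z on |z|=r.
Part (b). At z = 3 (real, on the circle |z| = r):
  p(3) = (-3)·3^0 + (2)·3^1 + (4)·3^2 + (1)·3^3 + (1)·3^4 = 147.
  |p(3)| = 147.
Check: |p(3)| = 147 ≤ 153 = M_tri(3). ✓ Equality does not hold at z = 3 (the coefficients have mixed signs, so the terms do not all align in phase there).

M_tri(3) = 153; |p(3)| = 147; equality at z=3: no.


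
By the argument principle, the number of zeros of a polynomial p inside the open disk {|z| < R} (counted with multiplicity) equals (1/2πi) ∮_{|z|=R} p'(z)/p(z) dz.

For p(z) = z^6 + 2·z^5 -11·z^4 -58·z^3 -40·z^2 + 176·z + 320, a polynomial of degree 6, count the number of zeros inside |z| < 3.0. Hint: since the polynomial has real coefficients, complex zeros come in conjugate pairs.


The zeros of p are: 2, 4, (-2 + 2i), (-2 - 2i), (-2 + 1i), (-2 - 1i).
Their magnitudes are: 2, 4, 2.828, 2.828, 2.236, 2.236.
Zeros with |z| < R = 3.0: 2, (-2 + 2i), (-2 - 2i), (-2 + 1i), (-2 - 1i).
Count = 5.
By the argument principle, (1/2πi) ∮_{|z|=R} p'(z)/p(z) dz equals exactly this count.

Number of zeros inside |z| < 3.0: 5.


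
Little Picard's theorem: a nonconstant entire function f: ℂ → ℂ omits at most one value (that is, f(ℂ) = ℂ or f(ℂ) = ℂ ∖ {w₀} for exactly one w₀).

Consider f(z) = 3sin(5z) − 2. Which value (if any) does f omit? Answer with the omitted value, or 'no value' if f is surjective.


Little Picard bounds the complement of f(ℂ) to at most one point.
sin is entire and surjective onto ℂ: for every w ∈ ℂ, sin(ζ) = w has a solution ζ ∈ ℂ (e.g., via the complex inverse arcsin). With ζ = 5z this gives z = ζ/(5). Then 3·sin(5z) takes every value in 3·ℂ = ℂ, and adding -2 is a bijection of ℂ. So f is surjective and omits no value. (Note: only on the real line is sin bounded by [−1, 1].)

Omitted value: no value.


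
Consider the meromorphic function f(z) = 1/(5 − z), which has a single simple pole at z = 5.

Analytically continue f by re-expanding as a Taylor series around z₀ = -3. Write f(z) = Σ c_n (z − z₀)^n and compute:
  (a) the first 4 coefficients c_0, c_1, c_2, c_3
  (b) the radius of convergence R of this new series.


Let w = z − z₀, so z = z₀ + w.
Then 5 − z = 5 − (z₀ + w) = (5 − z₀) − w = 8 − w.
f(z) = 1/(8 − w) = (1/(8)) · 1/(1 − w/(8)) = Σ_{n≥0} w^n / (8)^(n+1).
So c_n = 1/(8)^(n+1):
  c_0 = 1/(8)^1 = 1/8.
  c_1 = 1/(8)^2 = 1/64.
  c_2 = 1/(8)^3 = 1/512.
  c_3 = 1/(8)^4 = 1/4096.
The series is valid for |w/d| < 1, i.e. |z − z₀| < |d|.
Radius of convergence: R = |5 − z₀| = |8| = 8 (distance from z₀ to the singularity z = 5).

c_0 = 1/8, c_1 = 1/64, c_2 = 1/512, c_3 = 1/4096; R = 8.


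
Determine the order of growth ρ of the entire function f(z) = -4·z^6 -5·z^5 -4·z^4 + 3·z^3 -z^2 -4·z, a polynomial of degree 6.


|f(z)| ≤ Σ|c_k|·r^k = O(r^6) as r → ∞. Polynomial growth is O(e^{r^ε}) for every ε > 0 (since r^6/e^{r^ε} → 0), so ρ ≤ ε for all ε > 0, i.e. ρ = 0. Every nonconstant polynomial has order 0.
Therefore ρ = 0.

Order ρ = 0.


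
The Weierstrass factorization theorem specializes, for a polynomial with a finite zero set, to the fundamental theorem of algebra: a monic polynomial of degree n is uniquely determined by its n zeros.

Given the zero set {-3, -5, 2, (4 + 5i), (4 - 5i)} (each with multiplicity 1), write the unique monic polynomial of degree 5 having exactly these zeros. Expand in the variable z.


The polynomial is p(z) = ∏_{α ∈ S} (z − α), where S = {-3, -5, 2, (4 + 5i), (4 - 5i)}.
Expanding the product yields: p(z) = z^5 -2·z^4 -8·z^3 + 224·z^2 + 199·z -1230.
Note conjugate pairs combine to real quadratics: (z − (4+5i))(z − (4−5i)) = z² − 8z + 41.
The resulting polynomial has degree 5 and real coefficients as required.

p(z) = z^5 -2·z^4 -8·z^3 + 224·z^2 + 199·z -1230.


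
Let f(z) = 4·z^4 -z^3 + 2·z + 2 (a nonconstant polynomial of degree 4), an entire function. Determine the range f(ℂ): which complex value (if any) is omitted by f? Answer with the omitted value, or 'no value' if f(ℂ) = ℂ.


Little Picard bounds the complement of f(ℂ) to at most one point.
For every w ∈ ℂ, the equation p(z) − w = 0 is a nonconstant polynomial in z and hence has at least one root by the fundamental theorem of algebra. So p is surjective onto ℂ, omitting no value.

Omitted value: no value.


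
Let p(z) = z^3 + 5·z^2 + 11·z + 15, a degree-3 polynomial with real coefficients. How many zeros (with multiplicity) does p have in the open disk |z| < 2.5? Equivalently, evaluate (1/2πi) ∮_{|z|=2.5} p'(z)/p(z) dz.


The zeros of p are: -3, (-1 + 2i), (-1 - 2i).
Their magnitudes are: 3, 2.236, 2.236.
Zeros with |z| < R = 2.5: (-1 + 2i), (-1 - 2i).
Count = 2.
By the argument principle, (1/2πi) ∮_{|z|=R} p'(z)/p(z) dz equals exactly this count.

Number of zeros inside |z| < 2.5: 2.


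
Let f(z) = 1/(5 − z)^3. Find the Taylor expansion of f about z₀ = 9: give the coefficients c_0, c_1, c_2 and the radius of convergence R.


Let w = z − z₀, so z = z₀ + w.
Then 5 − z = 5 − (z₀ + w) = (5 − z₀) − w = -4 − w.
f(z) = 1/(-4 − w)^3 = (1/(-4)^3) · (1 − w/(-4))^{−3}.
By the binomial series (1−u)^{−3} = Σ_{n≥0} C(n+2, 2) u^n for |u|<1, with u = w/(-4):
  c_n = C(n+2, 2) / (-4)^(n+3).
  c_0 = 1/(-4)^3 = -1/64.
  c_1 = 3/(-4)^4 = 3/256.
  c_2 = 6/(-4)^5 = -3/512.
The series is valid for |w/d| < 1, i.e. |z − z₀| < |d|.
Radius of convergence: R = |5 − z₀| = |-4| = 4 (distance from z₀ to the singularity z = 5).

c_0 = -1/64, c_1 = 3/256, c_2 = -3/512; R = 4.


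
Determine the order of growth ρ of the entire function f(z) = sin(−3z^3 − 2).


Write sin(w) = (e^{iw} ± e^{−iw})/(2 or 2i), so |sin(w)| ≤ e^{|w|}. With w = −3z^3 − 2, |w| ≤ 3r^3 + 2 on |z|=r, giving M(r) ≤ e^{3r^3 + 2} and ρ ≤ 3. For the lower bound, choose z on |z|=r with -3z^3 purely imaginary of modulus 3r^3; then |sin(−3z^3 − 2)| grows like e^{3r^3}/2, so ρ ≥ 3. Hence ρ = 3.
Therefore ρ = 3.

Order ρ = 3.


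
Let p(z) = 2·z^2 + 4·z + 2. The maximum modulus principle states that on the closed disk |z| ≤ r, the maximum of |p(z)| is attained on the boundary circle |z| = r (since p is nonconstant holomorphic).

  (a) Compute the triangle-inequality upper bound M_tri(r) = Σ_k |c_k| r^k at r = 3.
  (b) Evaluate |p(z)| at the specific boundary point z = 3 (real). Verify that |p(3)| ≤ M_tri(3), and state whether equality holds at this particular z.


Coefficients: c_0 = 2, c_1 = 4, c_2 = 2. Radius r = 3.
Part (a). Triangle bound: M_tri(r) = Σ_k |c_k| r^k
  = |2|·3^0 + |4|·3^1 + |2|·3^2
  = 2 + 12 + 18 = 32.
This bounds M(r) := max_{|z|=r} |p(z)| from above; equality holds iff all terms c_k z^k can be made to align in phase at a single z on |z|=r.
Part (b). At z = 3 (real, on the circle |z| = r):
  p(3) = (2)·3^0 + (4)·3^1 + (2)·3^2 = 32.
  |p(3)| = 32.
Since all nonzero coefficients share the same sign, |p(3)| = 32 = M_tri(3); the triangle bound is attained at z = 3, so in fact M(r) = 32.

M_tri(3) = 32; |p(3)| = 32; equality at z=3: yes.


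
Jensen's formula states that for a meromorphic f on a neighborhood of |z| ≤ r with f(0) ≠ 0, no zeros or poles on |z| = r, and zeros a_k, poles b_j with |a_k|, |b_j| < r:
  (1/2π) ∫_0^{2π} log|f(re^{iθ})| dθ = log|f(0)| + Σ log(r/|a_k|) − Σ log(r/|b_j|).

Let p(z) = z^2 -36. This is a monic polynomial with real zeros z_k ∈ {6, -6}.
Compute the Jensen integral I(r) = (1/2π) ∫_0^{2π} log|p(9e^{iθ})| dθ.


Zeros: -6, 6; r = 9.
Inside |z| < r: -6, 6. Outside (|z| ≥ r): ∅.
p(0) = -36, so log|p(0)| = log(36) = 3.5835.
Apply Jensen: I(r) = log|p(0)| + Σ_k log(r/|z_k|), summed over zeros inside |z| < r.
  log(r/|z_k|) for z_k = 6: log(9/6) = 0.4055
  log(r/|z_k|) for z_k = -6: log(9/6) = 0.4055
Sum over inside zeros: 0.8109.
I(r) = log|p(0)| + (inside sum) = 3.5835 + 0.8109 = 4.3944.
Closed form (all zeros inside, monic): I(r) = n·log(r) = 2·log(9) = 4.3944. ✓

I(r) ≈ 4.3944.


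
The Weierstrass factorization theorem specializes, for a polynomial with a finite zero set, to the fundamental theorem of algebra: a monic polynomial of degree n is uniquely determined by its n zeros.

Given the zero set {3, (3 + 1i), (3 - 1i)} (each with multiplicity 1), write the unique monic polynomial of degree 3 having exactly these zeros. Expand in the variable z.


The polynomial is p(z) = ∏_{α ∈ S} (z − α), where S = {3, (3 + 1i), (3 - 1i)}.
Expanding the product yields: p(z) = z^3 -9·z^2 + 28·z -30.
Note conjugate pairs combine to real quadratics: (z − (3+1i))(z − (3−1i)) = z² − 6z + 10.
The resulting polynomial has degree 3 and real coefficients as required.

p(z) = z^3 -9·z^2 + 28·z -30.


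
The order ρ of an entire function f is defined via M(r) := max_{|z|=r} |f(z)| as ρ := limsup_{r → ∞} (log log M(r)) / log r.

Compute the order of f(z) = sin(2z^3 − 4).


Write sin(w) = (e^{iw} ± e^{−iw})/(2 or 2i), so |sin(w)| ≤ e^{|w|}. With w = 2z^3 − 4, |w| ≤ 2r^3 + 4 on |z|=r, giving M(r) ≤ e^{2r^3 + 4} and ρ ≤ 3. For the lower bound, choose z on |z|=r with 2z^3 purely imaginary of modulus 2r^3; then |sin(2z^3 − 4)| grows like e^{2r^3}/2, so ρ ≥ 3. Hence ρ = 3.
Therefore ρ = 3.

Order ρ = 3.


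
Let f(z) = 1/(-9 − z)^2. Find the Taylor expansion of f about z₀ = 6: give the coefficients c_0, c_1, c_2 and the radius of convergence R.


Let w = z − z₀, so z = z₀ + w.
Then -9 − z = -9 − (z₀ + w) = (-9 − z₀) − w = -15 − w.
f(z) = 1/(-15 − w)^2 = (1/(-15)^2) · (1 − w/(-15))^{−2}.
By the binomial series (1−u)^{−2} = Σ_{n≥0} C(n+1, 1) u^n for |u|<1, with u = w/(-15):
  c_n = C(n+1, 1) / (-15)^(n+2).
  c_0 = 1/(-15)^2 = 1/225.
  c_1 = 2/(-15)^3 = -2/3375.
  c_2 = 3/(-15)^4 = 1/16875.
The series is valid for |w/d| < 1, i.e. |z − z₀| < |d|.
Radius of convergence: R = |-9 − z₀| = |-15| = 15 (distance from z₀ to the singularity z = -9).

c_0 = 1/225, c_1 = -2/3375, c_2 = 1/16875; R = 15.


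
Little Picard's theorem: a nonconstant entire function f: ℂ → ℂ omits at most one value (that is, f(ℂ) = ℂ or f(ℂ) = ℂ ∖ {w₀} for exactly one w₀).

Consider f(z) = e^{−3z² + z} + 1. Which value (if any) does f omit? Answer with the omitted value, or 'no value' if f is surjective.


Little Picard bounds the complement of f(ℂ) to at most one point.
The exponent g(z) = −3z² + z is a nonconstant polynomial, hence surjective onto ℂ. So e^{g(z)} takes every value in {e^w : w ∈ ℂ} = ℂ ∖ {0}. Adding 1 shifts the range to ℂ ∖ {1}. f omits exactly 1.

Omitted value: 1.


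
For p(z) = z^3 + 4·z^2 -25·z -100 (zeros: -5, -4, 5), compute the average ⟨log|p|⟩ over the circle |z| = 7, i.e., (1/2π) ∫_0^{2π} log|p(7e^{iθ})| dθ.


Zeros: -5, -4, 5; r = 7.
Inside |z| < r: -5, -4, 5. Outside (|z| ≥ r): ∅.
p(0) = -100, so log|p(0)| = log(100) = 4.6052.
Apply Jensen: I(r) = log|p(0)| + Σ_k log(r/|z_k|), summed over zeros inside |z| < r.
  log(r/|z_k|) for z_k = -5: log(7/5) = 0.3365
  log(r/|z_k|) for z_k = -4: log(7/4) = 0.5596
  log(r/|z_k|) for z_k = 5: log(7/5) = 0.3365
Sum over inside zeros: 1.2326.
I(r) = log|p(0)| + (inside sum) = 4.6052 + 1.2326 = 5.8377.
Closed form (all zeros inside, monic): I(r) = n·log(r) = 3·log(7) = 5.8377. ✓

I(r) ≈ 5.8377.


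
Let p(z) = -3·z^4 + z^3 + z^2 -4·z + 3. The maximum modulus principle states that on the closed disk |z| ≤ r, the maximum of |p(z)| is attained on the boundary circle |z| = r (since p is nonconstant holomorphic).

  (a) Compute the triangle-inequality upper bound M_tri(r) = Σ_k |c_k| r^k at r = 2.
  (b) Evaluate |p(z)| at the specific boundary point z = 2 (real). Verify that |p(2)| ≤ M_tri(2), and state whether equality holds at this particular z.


Coefficients: c_0 = 3, c_1 = -4, c_2 = 1, c_3 = 1, c_4 = -3. Radius r = 2.
Part (a). Triangle bound: M_tri(r) = Σ_k |c_k| r^k
  = |3|·2^0 + |-4|·2^1 + |1|·2^2 + |1|·2^3 + |-3|·2^4
  = 3 + 8 + 4 + 8 + 48 = 71.
This bounds M(r) := max_{|z|=r} |p(z)| from above; equality holds iff all terms c_k z^k can be made to align in phase at a single z on |z|=r.
Part (b). At z = 2 (real, on the circle |z| = r):
  p(2) = (3)·2^0 + (-4)·2^1 + (1)·2^2 + (1)·2^3 + (-3)·2^4 = -41.
  |p(2)| = 41.
Check: |p(2)| = 41 ≤ 71 = M_tri(2). ✓ Equality does not hold at z = 2 (the coefficients have mixed signs, so the terms do not all align in phase there).

M_tri(2) = 71; |p(2)| = 41; equality at z=2: no.


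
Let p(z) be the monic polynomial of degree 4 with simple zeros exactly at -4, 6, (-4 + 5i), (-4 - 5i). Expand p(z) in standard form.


The polynomial is p(z) = ∏_{α ∈ S} (z − α), where S = {-4, 6, (-4 + 5i), (-4 - 5i)}.
Expanding the product yields: p(z) = z^4 + 6·z^3 + z^2 -274·z -984.
Note conjugate pairs combine to real quadratics: (z − (-4+5i))(z − (-4−5i)) = z² + 8z + 41.
The resulting polynomial has degree 4 and real coefficients as required.

p(z) = z^4 + 6·z^3 + z^2 -274·z -984.


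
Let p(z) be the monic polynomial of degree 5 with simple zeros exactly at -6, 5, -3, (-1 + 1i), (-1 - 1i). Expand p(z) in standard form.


The polynomial is p(z) = ∏_{α ∈ S} (z − α), where S = {-6, 5, -3, (-1 + 1i), (-1 - 1i)}.
Expanding the product yields: p(z) = z^5 + 6·z^4 -17·z^3 -136·z^2 -234·z -180.
Note conjugate pairs combine to real quadratics: (z − (-1+1i))(z − (-1−1i)) = z² + 2z + 2.
The resulting polynomial has degree 5 and real coefficients as required.

p(z) = z^5 + 6·z^4 -17·z^3 -136·z^2 -234·z -180.


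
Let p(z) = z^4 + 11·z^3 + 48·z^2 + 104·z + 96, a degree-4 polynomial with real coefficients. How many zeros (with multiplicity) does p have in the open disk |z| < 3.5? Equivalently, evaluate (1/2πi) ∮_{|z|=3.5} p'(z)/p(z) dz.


The zeros of p are: (-2 + 2i), (-2 - 2i), -4, -3.
Their magnitudes are: 2.828, 2.828, 4, 3.
Zeros with |z| < R = 3.5: (-2 + 2i), (-2 - 2i), -3.
Count = 3.
By the argument principle, (1/2πi) ∮_{|z|=R} p'(z)/p(z) dz equals exactly this count.

Number of zeros inside |z| < 3.5: 3.


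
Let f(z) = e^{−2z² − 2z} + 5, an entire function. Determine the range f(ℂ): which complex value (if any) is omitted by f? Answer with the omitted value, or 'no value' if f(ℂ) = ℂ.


Little Picard bounds the complement of f(ℂ) to at most one point.
The exponent g(z) = −2z² − 2z is a nonconstant polynomial, hence surjective onto ℂ. So e^{g(z)} takes every value in {e^w : w ∈ ℂ} = ℂ ∖ {0}. Adding 5 shifts the range to ℂ ∖ {5}. f omits exactly 5.

Omitted value: 5.


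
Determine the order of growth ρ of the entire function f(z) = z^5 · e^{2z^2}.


M(r) = max_{|z|=r} |1|·|z|^5·|e^{2z^2}| = 1·r^5 · e^{2r^2} (the factors attain their maxima compatibly on |z|=r). Then log M(r) = log 1 + 5·log r + 2r^2, dominated by the last term, so log log M(r) ~ 2·log r. The polynomial factor 1z^5 contributes only a log r term and does not affect the order. ρ = 2.
Therefore ρ = 2.

Order ρ = 2.


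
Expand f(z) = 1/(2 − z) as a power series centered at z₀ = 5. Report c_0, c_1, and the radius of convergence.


Let w = z − z₀, so z = z₀ + w.
Then 2 − z = 2 − (z₀ + w) = (2 − z₀) − w = -3 − w.
f(z) = 1/(-3 − w) = (1/(-3)) · 1/(1 − w/(-3)) = Σ_{n≥0} w^n / (-3)^(n+1).
So c_n = 1/(-3)^(n+1):
  c_0 = 1/(-3)^1 = -1/3.
  c_1 = 1/(-3)^2 = 1/9.
The series is valid for |w/d| < 1, i.e. |z − z₀| < |d|.
Radius of convergence: R = |2 − z₀| = |-3| = 3 (distance from z₀ to the singularity z = 2).

c_0 = -1/3, c_1 = 1/9; R = 3.


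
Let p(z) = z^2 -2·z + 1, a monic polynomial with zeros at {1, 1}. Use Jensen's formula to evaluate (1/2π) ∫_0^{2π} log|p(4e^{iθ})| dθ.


Zeros: 1, 1; r = 4.
Inside |z| < r: 1, 1. Outside (|z| ≥ r): ∅.
p(0) = 1, so log|p(0)| = log(1) = 0.0000.
Apply Jensen: I(r) = log|p(0)| + Σ_k log(r/|z_k|), summed over zeros inside |z| < r.
  log(r/|z_k|) for z_k = 1: log(4/1) = 1.3863
  log(r/|z_k|) for z_k = 1: log(4/1) = 1.3863
Sum over inside zeros: 2.7726.
I(r) = log|p(0)| + (inside sum) = 0.0000 + 2.7726 = 2.7726.
Closed form (all zeros inside, monic): I(r) = n·log(r) = 2·log(4) = 2.7726. ✓

I(r) ≈ 2.7726.


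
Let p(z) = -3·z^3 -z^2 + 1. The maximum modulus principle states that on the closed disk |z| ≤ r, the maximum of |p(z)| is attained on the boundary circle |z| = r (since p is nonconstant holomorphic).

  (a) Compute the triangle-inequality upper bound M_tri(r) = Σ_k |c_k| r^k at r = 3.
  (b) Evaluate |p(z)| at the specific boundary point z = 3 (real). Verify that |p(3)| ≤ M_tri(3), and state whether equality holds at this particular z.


Coefficients: c_0 = 1, c_1 = 0, c_2 = -1, c_3 = -3. Radius r = 3.
Part (a). Triangle bound: M_tri(r) = Σ_k |c_k| r^k
  = |1|·3^0 + |0|·3^1 + |-1|·3^2 + |-3|·3^3
  = 1 + 0 + 9 + 81 = 91.
This bounds M(r) := max_{|z|=r} |p(z)| from above; equality holds iff all terms c_k z^k can be made to align in phase at a single z on |z|=r.
Part (b). At z = 3 (real, on the circle |z| = r):
  p(3) = (1)·3^0 + (0)·3^1 + (-1)·3^2 + (-3)·3^3 = -89.
  |p(3)| = 89.
Check: |p(3)| = 89 ≤ 91 = M_tri(3). ✓ Equality does not hold at z = 3 (the coefficients have mixed signs, so the terms do not all align in phase there).

M_tri(3) = 91; |p(3)| = 89; equality at z=3: no.


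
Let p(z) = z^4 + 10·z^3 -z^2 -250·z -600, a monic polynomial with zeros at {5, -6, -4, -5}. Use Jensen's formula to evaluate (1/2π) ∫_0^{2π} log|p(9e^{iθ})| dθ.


Zeros: -6, -5, -4, 5; r = 9.
Inside |z| < r: -6, -5, -4, 5. Outside (|z| ≥ r): ∅.
p(0) = -600, so log|p(0)| = log(600) = 6.3969.
Apply Jensen: I(r) = log|p(0)| + Σ_k log(r/|z_k|), summed over zeros inside |z| < r.
  log(r/|z_k|) for z_k = 5: log(9/5) = 0.5878
  log(r/|z_k|) for z_k = -6: log(9/6) = 0.4055
  log(r/|z_k|) for z_k = -4: log(9/4) = 0.8109
  log(r/|z_k|) for z_k = -5: log(9/5) = 0.5878
Sum over inside zeros: 2.3920.
I(r) = log|p(0)| + (inside sum) = 6.3969 + 2.3920 = 8.7889.
Closed form (all zeros inside, monic): I(r) = n·log(r) = 4·log(9) = 8.7889. ✓

I(r) ≈ 8.7889.


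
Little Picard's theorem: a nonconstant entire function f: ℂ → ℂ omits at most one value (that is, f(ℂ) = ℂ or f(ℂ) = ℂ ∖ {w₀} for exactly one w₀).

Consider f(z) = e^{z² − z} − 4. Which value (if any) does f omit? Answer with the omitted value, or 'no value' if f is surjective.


Little Picard bounds the complement of f(ℂ) to at most one point.
The exponent g(z) = z² − z is a nonconstant polynomial, hence surjective onto ℂ. So e^{g(z)} takes every value in {e^w : w ∈ ℂ} = ℂ ∖ {0}. Adding -4 shifts the range to ℂ ∖ {-4}. f omits exactly -4.

Omitted value: -4.


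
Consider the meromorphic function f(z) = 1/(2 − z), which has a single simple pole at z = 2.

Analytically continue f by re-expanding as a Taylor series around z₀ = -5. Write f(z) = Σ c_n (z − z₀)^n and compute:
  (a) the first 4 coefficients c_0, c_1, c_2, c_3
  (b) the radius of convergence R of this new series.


Let w = z − z₀, so z = z₀ + w.
Then 2 − z = 2 − (z₀ + w) = (2 − z₀) − w = 7 − w.
f(z) = 1/(7 − w) = (1/(7)) · 1/(1 − w/(7)) = Σ_{n≥0} w^n / (7)^(n+1).
So c_n = 1/(7)^(n+1):
  c_0 = 1/(7)^1 = 1/7.
  c_1 = 1/(7)^2 = 1/49.
  c_2 = 1/(7)^3 = 1/343.
  c_3 = 1/(7)^4 = 1/2401.
The series is valid for |w/d| < 1, i.e. |z − z₀| < |d|.
Radius of convergence: R = |2 − z₀| = |7| = 7 (distance from z₀ to the singularity z = 2).

c_0 = 1/7, c_1 = 1/49, c_2 = 1/343, c_3 = 1/2401; R = 7.


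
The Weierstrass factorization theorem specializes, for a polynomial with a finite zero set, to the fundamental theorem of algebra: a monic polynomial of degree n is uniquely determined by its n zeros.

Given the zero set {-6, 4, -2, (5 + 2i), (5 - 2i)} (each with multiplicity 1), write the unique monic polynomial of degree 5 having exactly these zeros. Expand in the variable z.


The polynomial is p(z) = ∏_{α ∈ S} (z − α), where S = {-6, 4, -2, (5 + 2i), (5 - 2i)}.
Expanding the product yields: p(z) = z^5 -6·z^4 -31·z^3 + 268·z^2 -100·z -1392.
Note conjugate pairs combine to real quadratics: (z − (5+2i))(z − (5−2i)) = z² − 10z + 29.
The resulting polynomial has degree 5 and real coefficients as required.

p(z) = z^5 -6·z^4 -31·z^3 + 268·z^2 -100·z -1392.


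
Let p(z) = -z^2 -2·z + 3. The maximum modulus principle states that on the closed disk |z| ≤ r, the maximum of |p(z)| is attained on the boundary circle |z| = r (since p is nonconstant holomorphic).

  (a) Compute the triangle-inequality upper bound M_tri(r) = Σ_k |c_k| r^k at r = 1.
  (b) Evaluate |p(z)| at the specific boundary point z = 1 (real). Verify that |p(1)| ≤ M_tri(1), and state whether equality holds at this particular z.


Coefficients: c_0 = 3, c_1 = -2, c_2 = -1. Radius r = 1.
Part (a). Triangle bound: M_tri(r) = Σ_k |c_k| r^k
  = |3|·1^0 + |-2|·1^1 + |-1|·1^2
  = 3 + 2 + 1 = 6.
This bounds M(r) := max_{|z|=r} |p(z)| from above; equality holds iff all terms c_k z^k can be made to align in phase at a single z on |z|=r.
Part (b). At z = 1 (real, on the circle |z| = r):
  p(1) = (3)·1^0 + (-2)·1^1 + (-1)·1^2 = 0.
  |p(1)| = 0.
Check: |p(1)| = 0 ≤ 6 = M_tri(1). ✓ Equality does not hold at z = 1 (the coefficients have mixed signs, so the terms do not all align in phase there).

M_tri(1) = 6; |p(1)| = 0; equality at z=1: no.


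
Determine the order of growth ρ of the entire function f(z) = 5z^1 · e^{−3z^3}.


M(r) = max_{|z|=r} |5|·|z|^1·|e^{−3z^3}| = 5·r^1 · e^{3r^3} (the factors attain their maxima compatibly on |z|=r). Then log M(r) = log 5 + 1·log r + 3r^3, dominated by the last term, so log log M(r) ~ 3·log r. The polynomial factor 5z^1 contributes only a log r term and does not affect the order. ρ = 3.
Therefore ρ = 3.

Order ρ = 3.


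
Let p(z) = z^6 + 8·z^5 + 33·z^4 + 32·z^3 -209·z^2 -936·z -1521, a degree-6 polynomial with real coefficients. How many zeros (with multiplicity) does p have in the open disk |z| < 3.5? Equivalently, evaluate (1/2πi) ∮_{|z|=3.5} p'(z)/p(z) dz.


The zeros of p are: (-2 + 3i), (-2 - 3i), (-2 + 3i), (-2 - 3i), -3, 3.
Their magnitudes are: 3.606, 3.606, 3.606, 3.606, 3, 3.
Zeros with |z| < R = 3.5: -3, 3.
Count = 2.
By the argument principle, (1/2πi) ∮_{|z|=R} p'(z)/p(z) dz equals exactly this count.

Number of zeros inside |z| < 3.5: 2.


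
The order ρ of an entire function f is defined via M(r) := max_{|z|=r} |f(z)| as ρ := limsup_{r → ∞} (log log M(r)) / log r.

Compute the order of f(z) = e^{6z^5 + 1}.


|e^{6z^5 + 1}| = e^{Re(6·z^5) + 1} ≤ e^{6|z|^5 + 1} = e^{6r^5 + 1} on |z| = r, so ρ ≤ 5. Choosing z on |z|=r so that 6·z^5 is real positive (always possible by picking arg z appropriately) gives |f(z)| = e^{6r^5 + 1}, matching the bound. The additive constant 1 does not affect log log M(r) ~ 5·log r. Hence ρ = 5.
Therefore ρ = 5.

Order ρ = 5.


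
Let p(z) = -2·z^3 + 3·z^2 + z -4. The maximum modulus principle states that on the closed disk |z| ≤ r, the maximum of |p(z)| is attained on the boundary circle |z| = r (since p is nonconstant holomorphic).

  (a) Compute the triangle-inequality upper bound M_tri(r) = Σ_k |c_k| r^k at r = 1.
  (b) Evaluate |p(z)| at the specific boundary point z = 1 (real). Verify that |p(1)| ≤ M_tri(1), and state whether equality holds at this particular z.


Coefficients: c_0 = -4, c_1 = 1, c_2 = 3, c_3 = -2. Radius r = 1.
Part (a). Triangle bound: M_tri(r) = Σ_k |c_k| r^k
  = |-4|·1^0 + |1|·1^1 + |3|·1^2 + |-2|·1^3
  = 4 + 1 + 3 + 2 = 10.
This bounds M(r) := max_{|z|=r} |p(z)| from above; equality holds iff all terms c_k z^k can be made to align in phase at a single z on |z|=r.
Part (b). At z = 1 (real, on the circle |z| = r):
  p(1) = (-4)·1^0 + (1)·1^1 + (3)·1^2 + (-2)·1^3 = -2.
  |p(1)| = 2.
Check: |p(1)| = 2 ≤ 10 = M_tri(1). ✓ Equality does not hold at z = 1 (the coefficients have mixed signs, so the terms do not all align in phase there).

M_tri(1) = 10; |p(1)| = 2; equality at z=1: no.


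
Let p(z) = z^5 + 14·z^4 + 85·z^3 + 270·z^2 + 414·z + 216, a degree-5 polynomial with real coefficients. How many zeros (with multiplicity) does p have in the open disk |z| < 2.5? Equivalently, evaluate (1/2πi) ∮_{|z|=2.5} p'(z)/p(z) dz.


The zeros of p are: -4, (-3 + 3i), (-3 - 3i), -1, -3.
Their magnitudes are: 4, 4.243, 4.243, 1, 3.
Zeros with |z| < R = 2.5: -1.
Count = 1.
By the argument principle, (1/2πi) ∮_{|z|=R} p'(z)/p(z) dz equals exactly this count.

Number of zeros inside |z| < 2.5: 1.


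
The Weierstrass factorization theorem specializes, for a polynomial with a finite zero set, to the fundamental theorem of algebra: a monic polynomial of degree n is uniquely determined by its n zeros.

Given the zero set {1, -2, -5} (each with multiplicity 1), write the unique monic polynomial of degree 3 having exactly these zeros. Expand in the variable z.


The polynomial is p(z) = ∏_{α ∈ S} (z − α), where S = {1, -2, -5}.
Expanding the product yields: p(z) = z^3 + 6·z^2 + 3·z -10.
The resulting polynomial has degree 3 and real coefficients as required.

p(z) = z^3 + 6·z^2 + 3·z -10.


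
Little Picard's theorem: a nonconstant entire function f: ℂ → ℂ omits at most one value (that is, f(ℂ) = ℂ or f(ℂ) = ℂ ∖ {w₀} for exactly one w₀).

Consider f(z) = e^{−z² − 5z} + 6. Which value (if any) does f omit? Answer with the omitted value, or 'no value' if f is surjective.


Little Picard bounds the complement of f(ℂ) to at most one point.
The exponent g(z) = −z² − 5z is a nonconstant polynomial, hence surjective onto ℂ. So e^{g(z)} takes every value in {e^w : w ∈ ℂ} = ℂ ∖ {0}. Adding 6 shifts the range to ℂ ∖ {6}. f omits exactly 6.

Omitted value: 6.


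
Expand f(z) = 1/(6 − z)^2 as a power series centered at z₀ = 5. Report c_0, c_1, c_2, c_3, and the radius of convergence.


Let w = z − z₀, so z = z₀ + w.
Then 6 − z = 6 − (z₀ + w) = (6 − z₀) − w = 1 − w.
f(z) = 1/(1 − w)^2 = (1/(1)^2) · (1 − w/(1))^{−2}.
By the binomial series (1−u)^{−2} = Σ_{n≥0} C(n+1, 1) u^n for |u|<1, with u = w/(1):
  c_n = C(n+1, 1) / (1)^(n+2).
  c_0 = 1/(1)^2 = 1.
  c_1 = 2/(1)^3 = 2.
  c_2 = 3/(1)^4 = 3.
  c_3 = 4/(1)^5 = 4.
The series is valid for |w/d| < 1, i.e. |z − z₀| < |d|.
Radius of convergence: R = |6 − z₀| = |1| = 1 (distance from z₀ to the singularity z = 6).

c_0 = 1, c_1 = 2, c_2 = 3, c_3 = 4; R = 1.


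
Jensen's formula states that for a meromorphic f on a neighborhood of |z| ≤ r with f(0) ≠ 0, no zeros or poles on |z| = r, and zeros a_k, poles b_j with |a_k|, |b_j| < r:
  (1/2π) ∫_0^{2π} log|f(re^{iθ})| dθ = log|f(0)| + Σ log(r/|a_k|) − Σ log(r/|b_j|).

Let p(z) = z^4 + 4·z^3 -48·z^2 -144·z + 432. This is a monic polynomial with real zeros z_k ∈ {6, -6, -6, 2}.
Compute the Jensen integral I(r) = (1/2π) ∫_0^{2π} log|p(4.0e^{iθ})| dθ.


Zeros: -6, -6, 2, 6; r = 4.0.
Inside |z| < r: 2. Outside (|z| ≥ r): -6, -6, 6.
p(0) = 432, so log|p(0)| = log(432) = 6.0684.
Apply Jensen: I(r) = log|p(0)| + Σ_k log(r/|z_k|), summed over zeros inside |z| < r.
  log(r/|z_k|) for z_k = 2: log(4.0/2) = 0.6931
  Outside zeros (-6, -6, 6) contribute nothing to the Jensen sum.
Sum over inside zeros: 0.6931.
I(r) = log|p(0)| + (inside sum) = 6.0684 + 0.6931 = 6.7616.
Note: since some zeros are outside |z| ≤ r, the simplified n·log(r) form does NOT apply — only the inside zeros contribute.

I(r) ≈ 6.7616.


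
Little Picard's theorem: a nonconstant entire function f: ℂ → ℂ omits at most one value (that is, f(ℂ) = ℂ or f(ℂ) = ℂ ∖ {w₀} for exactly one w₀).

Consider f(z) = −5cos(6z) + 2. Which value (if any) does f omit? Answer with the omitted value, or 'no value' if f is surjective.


Little Picard bounds the complement of f(ℂ) to at most one point.
cos is entire and surjective onto ℂ: for every w ∈ ℂ, cos(ζ) = w has a solution ζ ∈ ℂ (e.g., via the complex inverse arccos). With ζ = 6z this gives z = ζ/(6). Then -5·cos(6z) takes every value in -5·ℂ = ℂ, and adding 2 is a bijection of ℂ. So f is surjective and omits no value. (Note: only on the real line is cos bounded by [−1, 1].)

Omitted value: no value.


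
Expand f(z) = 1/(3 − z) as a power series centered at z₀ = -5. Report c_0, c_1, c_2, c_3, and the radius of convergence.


Let w = z − z₀, so z = z₀ + w.
Then 3 − z = 3 − (z₀ + w) = (3 − z₀) − w = 8 − w.
f(z) = 1/(8 − w) = (1/(8)) · 1/(1 − w/(8)) = Σ_{n≥0} w^n / (8)^(n+1).
So c_n = 1/(8)^(n+1):
  c_0 = 1/(8)^1 = 1/8.
  c_1 = 1/(8)^2 = 1/64.
  c_2 = 1/(8)^3 = 1/512.
  c_3 = 1/(8)^4 = 1/4096.
The series is valid for |w/d| < 1, i.e. |z − z₀| < |d|.
Radius of convergence: R = |3 − z₀| = |8| = 8 (distance from z₀ to the singularity z = 3).

c_0 = 1/8, c_1 = 1/64, c_2 = 1/512, c_3 = 1/4096; R = 8.


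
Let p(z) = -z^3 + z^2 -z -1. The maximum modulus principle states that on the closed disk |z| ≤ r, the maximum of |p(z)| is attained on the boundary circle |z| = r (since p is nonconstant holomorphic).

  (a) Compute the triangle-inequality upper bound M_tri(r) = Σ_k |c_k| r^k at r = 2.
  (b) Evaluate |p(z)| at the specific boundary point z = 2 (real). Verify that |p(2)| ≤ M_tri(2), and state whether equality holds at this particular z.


Coefficients: c_0 = -1, c_1 = -1, c_2 = 1, c_3 = -1. Radius r = 2.
Part (a). Triangle bound: M_tri(r) = Σ_k |c_k| r^k
  = |-1|·2^0 + |-1|·2^1 + |1|·2^2 + |-1|·2^3
  = 1 + 2 + 4 + 8 = 15.
This bounds M(r) := max_{|z|=r} |p(z)| from above; equality holds iff all terms c_k z^k can be made to align in phase at a single z on |z|=r.
Part (b). At z = 2 (real, on the circle |z| = r):
  p(2) = (-1)·2^0 + (-1)·2^1 + (1)·2^2 + (-1)·2^3 = -7.
  |p(2)| = 7.
Check: |p(2)| = 7 ≤ 15 = M_tri(2). ✓ Equality does not hold at z = 2 (the coefficients have mixed signs, so the terms do not all align in phase there).

M_tri(2) = 15; |p(2)| = 7; equality at z=2: no.


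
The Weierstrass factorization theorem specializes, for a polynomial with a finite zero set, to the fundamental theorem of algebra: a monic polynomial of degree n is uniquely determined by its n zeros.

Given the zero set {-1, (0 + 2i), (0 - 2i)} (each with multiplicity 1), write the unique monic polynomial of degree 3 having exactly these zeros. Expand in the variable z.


The polynomial is p(z) = ∏_{α ∈ S} (z − α), where S = {-1, (0 + 2i), (0 - 2i)}.
Expanding the product yields: p(z) = z^3 + z^2 + 4·z + 4.
Note conjugate pairs combine to real quadratics: (z − (0+2i))(z − (0−2i)) = z² + 4.
The resulting polynomial has degree 3 and real coefficients as required.

p(z) = z^3 + z^2 + 4·z + 4.


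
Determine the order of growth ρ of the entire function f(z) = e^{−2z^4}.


|e^{−2z^4}| = e^{Re(-2·z^4) + 0} ≤ e^{2|z|^4 + 0} = e^{2r^4 + 0} on |z| = r, so ρ ≤ 4. Choosing z on |z|=r so that -2·z^4 is real positive (always possible by picking arg z appropriately) gives |f(z)| = e^{2r^4 + 0}, matching the bound. The additive constant 0 does not affect log log M(r) ~ 4·log r. Hence ρ = 4.
Therefore ρ = 4.

Order ρ = 4.


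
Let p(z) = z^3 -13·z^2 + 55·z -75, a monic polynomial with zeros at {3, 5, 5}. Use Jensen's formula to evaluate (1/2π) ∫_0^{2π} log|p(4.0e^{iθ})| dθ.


Zeros: 3, 5, 5; r = 4.0.
Inside |z| < r: 3. Outside (|z| ≥ r): 5, 5.
p(0) = -75, so log|p(0)| = log(75) = 4.3175.
Apply Jensen: I(r) = log|p(0)| + Σ_k log(r/|z_k|), summed over zeros inside |z| < r.
  log(r/|z_k|) for z_k = 3: log(4.0/3) = 0.2877
  Outside zeros (5, 5) contribute nothing to the Jensen sum.
Sum over inside zeros: 0.2877.
I(r) = log|p(0)| + (inside sum) = 4.3175 + 0.2877 = 4.6052.
Note: since some zeros are outside |z| ≤ r, the simplified n·log(r) form does NOT apply — only the inside zeros contribute.

I(r) ≈ 4.6052.


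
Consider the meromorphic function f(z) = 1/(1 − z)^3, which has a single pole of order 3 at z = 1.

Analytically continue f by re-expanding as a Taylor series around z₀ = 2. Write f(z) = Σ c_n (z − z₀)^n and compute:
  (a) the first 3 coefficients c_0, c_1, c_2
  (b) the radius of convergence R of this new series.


Let w = z − z₀, so z = z₀ + w.
Then 1 − z = 1 − (z₀ + w) = (1 − z₀) − w = -1 − w.
f(z) = 1/(-1 − w)^3 = (1/(-1)^3) · (1 − w/(-1))^{−3}.
By the binomial series (1−u)^{−3} = Σ_{n≥0} C(n+2, 2) u^n for |u|<1, with u = w/(-1):
  c_n = C(n+2, 2) / (-1)^(n+3).
  c_0 = 1/(-1)^3 = -1.
  c_1 = 3/(-1)^4 = 3.
  c_2 = 6/(-1)^5 = -6.
The series is valid for |w/d| < 1, i.e. |z − z₀| < |d|.
Radius of convergence: R = |1 − z₀| = |-1| = 1 (distance from z₀ to the singularity z = 1).

c_0 = -1, c_1 = 3, c_2 = -6; R = 1.


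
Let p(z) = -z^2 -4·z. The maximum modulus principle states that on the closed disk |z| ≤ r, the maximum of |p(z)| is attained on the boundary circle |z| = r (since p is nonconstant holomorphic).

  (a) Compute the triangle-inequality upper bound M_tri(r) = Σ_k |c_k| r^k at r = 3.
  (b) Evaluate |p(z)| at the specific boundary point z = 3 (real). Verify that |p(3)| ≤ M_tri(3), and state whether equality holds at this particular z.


Coefficients: c_0 = 0, c_1 = -4, c_2 = -1. Radius r = 3.
Part (a). Triangle bound: M_tri(r) = Σ_k |c_k| r^k
  = |0|·3^0 + |-4|·3^1 + |-1|·3^2
  = 0 + 12 + 9 = 21.
This bounds M(r) := max_{|z|=r} |p(z)| from above; equality holds iff all terms c_k z^k can be made to align in phase at a single z on |z|=r.
Part (b). At z = 3 (real, on the circle |z| = r):
  p(3) = (0)·3^0 + (-4)·3^1 + (-1)·3^2 = -21.
  |p(3)| = 21.
Since all nonzero coefficients share the same sign, |p(3)| = 21 = M_tri(3); the triangle bound is attained at z = 3, so in fact M(r) = 21.

M_tri(3) = 21; |p(3)| = 21; equality at z=3: yes.


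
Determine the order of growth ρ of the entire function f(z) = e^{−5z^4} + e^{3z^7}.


Each summand is entire of order 4 and 7 respectively (as in the single-exponential case). The order of a sum is at most the max of the orders, so ρ ≤ 7. For the lower bound: on |z|=r choose arg z so that 3z^7 is real positive; then |e^{3z^7}| = e^{3r^7} while |e^{-5z^4}| ≤ e^{5r^4} = o(e^{3r^7}). So |f| ≥ e^{3r^7}(1 − o(1)) and ρ ≥ 7. Hence ρ = max(4, 7) = 7.
Therefore ρ = 7.

Order ρ = 7.


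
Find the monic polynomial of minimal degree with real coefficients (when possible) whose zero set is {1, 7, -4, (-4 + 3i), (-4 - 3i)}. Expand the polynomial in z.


The polynomial is p(z) = ∏_{α ∈ S} (z − α), where S = {1, 7, -4, (-4 + 3i), (-4 - 3i)}.
Expanding the product yields: p(z) = z^5 + 4·z^4 -32·z^3 -272·z^2 -401·z + 700.
Note conjugate pairs combine to real quadratics: (z − (-4+3i))(z − (-4−3i)) = z² + 8z + 25.
The resulting polynomial has degree 5 and real coefficients as required.

p(z) = z^5 + 4·z^4 -32·z^3 -272·z^2 -401·z + 700.
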